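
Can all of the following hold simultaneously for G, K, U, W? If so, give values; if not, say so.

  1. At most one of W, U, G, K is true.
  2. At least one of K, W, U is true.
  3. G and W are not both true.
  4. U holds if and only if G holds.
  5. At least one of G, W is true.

G=F, K=F, U=F, W=T

  (1) {W, U, G, K}: 1 true — at most one ✓
  (2) {K, W, U}: 1 true — at least one ✓
  (3) G=F, W=T — not both ✓
  (4) U=F, G=F — same ✓
  (5) {G, W}: 1 true — at least one ✓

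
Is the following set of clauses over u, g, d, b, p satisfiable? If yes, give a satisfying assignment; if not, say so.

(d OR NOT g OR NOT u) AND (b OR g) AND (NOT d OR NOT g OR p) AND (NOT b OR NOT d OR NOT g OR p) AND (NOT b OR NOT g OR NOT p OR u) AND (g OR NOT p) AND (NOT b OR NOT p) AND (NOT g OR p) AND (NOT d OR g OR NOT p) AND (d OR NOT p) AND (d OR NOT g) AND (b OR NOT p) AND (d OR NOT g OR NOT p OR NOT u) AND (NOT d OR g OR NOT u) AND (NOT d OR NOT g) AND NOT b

Unsatisfiable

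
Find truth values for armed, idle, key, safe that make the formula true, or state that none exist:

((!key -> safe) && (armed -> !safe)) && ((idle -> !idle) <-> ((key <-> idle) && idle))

armed: False; idle: True; key: False; safe: True

  (!key -> safe) && (armed -> !safe) = True
    !key -> safe = True
      !key = True
    armed -> !safe = True
      !safe = False
  (idle -> !idle) <-> ((key <-> idle) && idle) = True
    idle -> !idle = False
      !idle = False
    (key <-> idle) && idle = False
      key <-> idle = False
Both conjuncts True, so the formula holds.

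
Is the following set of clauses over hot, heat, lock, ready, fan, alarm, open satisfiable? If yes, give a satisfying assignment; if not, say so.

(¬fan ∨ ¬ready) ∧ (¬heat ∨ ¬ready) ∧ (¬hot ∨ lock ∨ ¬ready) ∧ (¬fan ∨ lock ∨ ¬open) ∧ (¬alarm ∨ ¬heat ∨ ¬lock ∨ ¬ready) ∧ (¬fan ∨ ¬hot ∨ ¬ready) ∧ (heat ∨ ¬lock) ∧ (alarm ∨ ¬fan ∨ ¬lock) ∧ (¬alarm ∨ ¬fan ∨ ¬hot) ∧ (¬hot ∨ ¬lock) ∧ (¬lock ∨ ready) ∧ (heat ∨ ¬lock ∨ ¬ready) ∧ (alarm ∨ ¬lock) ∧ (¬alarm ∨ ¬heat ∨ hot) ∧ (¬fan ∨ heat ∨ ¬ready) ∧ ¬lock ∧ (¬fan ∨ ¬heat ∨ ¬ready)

Unit clause (¬lock) forces lock = False.
Set hot = True.
  then (¬hot ∨ lock ∨ ¬ready) forces ready = False.
Set heat = True.
Set fan = False.
Set alarm = True.
Set open = False.
All clauses satisfied.

hot: True, heat: True, lock: False, ready: False, fan: False, alarm: True, open: False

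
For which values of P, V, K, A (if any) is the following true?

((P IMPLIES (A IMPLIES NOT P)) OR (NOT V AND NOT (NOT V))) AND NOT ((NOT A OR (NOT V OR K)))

P = False, V = True, K = False, A = True

  (P IMPLIES (A IMPLIES NOT P)) OR (NOT V AND NOT (NOT V)) = True
    P IMPLIES (A IMPLIES NOT P) = True
      A IMPLIES NOT P = True
        NOT P = True
    NOT V AND NOT (NOT V) = False
      NOT V = False
      NOT (NOT V) = True
        NOT V = False
  NOT ((NOT A OR (NOT V OR K))) = True
    NOT A OR (NOT V OR K) = False
      NOT A = False
      NOT V OR K = False
        NOT V = False
Both conjuncts True, so the formula holds.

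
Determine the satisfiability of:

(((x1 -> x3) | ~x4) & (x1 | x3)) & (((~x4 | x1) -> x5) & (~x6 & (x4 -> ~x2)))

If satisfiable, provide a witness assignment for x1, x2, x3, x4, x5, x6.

x1=T, x2=T, x3=T, x4=F, x5=T, x6=F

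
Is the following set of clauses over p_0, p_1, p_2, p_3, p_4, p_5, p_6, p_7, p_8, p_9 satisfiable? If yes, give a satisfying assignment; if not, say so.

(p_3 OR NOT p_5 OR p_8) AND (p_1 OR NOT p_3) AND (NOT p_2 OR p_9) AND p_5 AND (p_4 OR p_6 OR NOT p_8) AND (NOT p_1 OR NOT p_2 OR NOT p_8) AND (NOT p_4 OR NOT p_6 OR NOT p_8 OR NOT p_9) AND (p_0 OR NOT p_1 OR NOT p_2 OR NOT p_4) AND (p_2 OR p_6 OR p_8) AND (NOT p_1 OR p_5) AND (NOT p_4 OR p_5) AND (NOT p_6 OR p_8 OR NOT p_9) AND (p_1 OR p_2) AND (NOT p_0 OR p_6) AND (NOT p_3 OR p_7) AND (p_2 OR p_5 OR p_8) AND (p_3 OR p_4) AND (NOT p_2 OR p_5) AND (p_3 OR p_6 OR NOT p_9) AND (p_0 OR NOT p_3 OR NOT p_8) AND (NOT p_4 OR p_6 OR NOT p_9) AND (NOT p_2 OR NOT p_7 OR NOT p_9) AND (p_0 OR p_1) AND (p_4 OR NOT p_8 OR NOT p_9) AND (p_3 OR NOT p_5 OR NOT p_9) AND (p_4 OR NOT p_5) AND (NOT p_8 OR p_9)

p_0=F, p_1=T, p_2=F, p_3=T, p_4=T, p_5=T, p_6=T, p_7=T, p_8=F, p_9=F

Unit clause (p_5) forces p_5 = True.
In (p_4 OR NOT p_5) only p_4 is left, so p_4 = True.
Set p_0 = False.
  then (p_0 OR p_1) forces p_1 = True.
  then (p_0 OR NOT p_1 OR NOT p_2 OR NOT p_4) forces p_2 = False.
Try p_3 = False:
  (p_3 OR NOT p_5 OR p_8) forces p_8 = True.
  (p_3 OR NOT p_5 OR NOT p_9) forces p_9 = False.
  clause (NOT p_8 OR p_9) is falsified — backtrack.
So p_3 = True.
  then (NOT p_3 OR p_7) forces p_7 = True.
  then (p_0 OR NOT p_3 OR NOT p_8) forces p_8 = False.
  then (p_2 OR p_6 OR p_8) forces p_6 = True.
  then (NOT p_6 OR p_8 OR NOT p_9) forces p_9 = False.
All clauses satisfied.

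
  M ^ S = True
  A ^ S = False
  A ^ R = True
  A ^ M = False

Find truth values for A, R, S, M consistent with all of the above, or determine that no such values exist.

Adding constraints 1, 2, 4 mod 2: every variable appears an even number of times on the left, so the left side is 0.
But the right sides sum to 1 (mod 2). 0 ≠ 1 — the system is inconsistent.

UNSATISFIABLE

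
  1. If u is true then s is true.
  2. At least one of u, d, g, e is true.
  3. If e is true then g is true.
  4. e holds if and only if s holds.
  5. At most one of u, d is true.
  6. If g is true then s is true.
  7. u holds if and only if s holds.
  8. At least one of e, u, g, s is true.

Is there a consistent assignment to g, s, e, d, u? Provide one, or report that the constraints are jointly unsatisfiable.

g = True; s = True; e = True; d = False; u = True

  (1) u=T ⇒ s: T ✓
  (2) {u, d, g, e}: 3 true — at least one ✓
  (3) e=T ⇒ g: T ✓
  (4) e=T, s=T — same ✓
  (5) {u, d}: 1 true — at most one ✓
  (6) g=T ⇒ s: T ✓
  (7) u=T, s=T — same ✓
  (8) {e, u, g, s}: 4 true — at least one ✓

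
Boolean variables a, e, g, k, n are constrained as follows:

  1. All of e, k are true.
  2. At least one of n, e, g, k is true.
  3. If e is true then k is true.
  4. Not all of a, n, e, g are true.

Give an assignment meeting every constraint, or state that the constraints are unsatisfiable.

a=F; e=T; g=T; k=T; n=F

  (1) {e, k}: all 2 true ✓
  (2) {n, e, g, k}: 3 true — at least one ✓
  (3) e=T ⇒ k: T ✓
  (4) {a, n, e, g}: 2/4 true — not all ✓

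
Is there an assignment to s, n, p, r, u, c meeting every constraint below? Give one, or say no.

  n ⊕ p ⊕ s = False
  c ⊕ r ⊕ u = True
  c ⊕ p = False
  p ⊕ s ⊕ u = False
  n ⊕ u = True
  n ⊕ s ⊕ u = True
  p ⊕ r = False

UNSATISFIABLE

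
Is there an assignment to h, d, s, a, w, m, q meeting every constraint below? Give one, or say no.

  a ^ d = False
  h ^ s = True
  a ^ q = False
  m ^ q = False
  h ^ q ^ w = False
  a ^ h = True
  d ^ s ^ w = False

UNSATISFIABLE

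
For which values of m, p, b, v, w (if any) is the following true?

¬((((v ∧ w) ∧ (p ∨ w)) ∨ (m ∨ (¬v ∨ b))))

m = False, p = False, b = False, v = True, w = False

  ¬((((v ∧ w) ∧ (p ∨ w)) ∨ (m ∨ (¬v ∨ b)))) = True
    ((v ∧ w) ∧ (p ∨ w)) ∨ (m ∨ (¬v ∨ b)) = False
      (v ∧ w) ∧ (p ∨ w) = False
        v ∧ w = False
        p ∨ w = False
      m ∨ (¬v ∨ b) = False
        ¬v ∨ b = False
          ¬v = False
The formula evaluates to True.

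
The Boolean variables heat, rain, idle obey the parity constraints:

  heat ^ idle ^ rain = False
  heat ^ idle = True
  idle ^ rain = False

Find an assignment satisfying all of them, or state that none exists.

heat=F, rain=T, idle=T

heat ^ idle ^ rain = F ^ T ^ T = False ✓
heat ^ idle = F ^ T = True ✓
idle ^ rain = T ^ T = False ✓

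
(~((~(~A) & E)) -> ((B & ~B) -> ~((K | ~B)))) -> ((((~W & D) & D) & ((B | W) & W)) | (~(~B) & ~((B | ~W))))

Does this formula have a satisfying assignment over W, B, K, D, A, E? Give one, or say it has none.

Case B = True: the formula simplifies to ((~W & D) & D) & W.
  W = True: the conjunct ~W is False.
  W = False: the conjunct W is False.
Case B = False: the formula simplifies to ((~W & D) & D) & (W & W).
  W = True: the conjunct ~W is False.
  W = False: the conjunct W is False.
Both cases fail — unsatisfiable.

No satisfying assignment exists.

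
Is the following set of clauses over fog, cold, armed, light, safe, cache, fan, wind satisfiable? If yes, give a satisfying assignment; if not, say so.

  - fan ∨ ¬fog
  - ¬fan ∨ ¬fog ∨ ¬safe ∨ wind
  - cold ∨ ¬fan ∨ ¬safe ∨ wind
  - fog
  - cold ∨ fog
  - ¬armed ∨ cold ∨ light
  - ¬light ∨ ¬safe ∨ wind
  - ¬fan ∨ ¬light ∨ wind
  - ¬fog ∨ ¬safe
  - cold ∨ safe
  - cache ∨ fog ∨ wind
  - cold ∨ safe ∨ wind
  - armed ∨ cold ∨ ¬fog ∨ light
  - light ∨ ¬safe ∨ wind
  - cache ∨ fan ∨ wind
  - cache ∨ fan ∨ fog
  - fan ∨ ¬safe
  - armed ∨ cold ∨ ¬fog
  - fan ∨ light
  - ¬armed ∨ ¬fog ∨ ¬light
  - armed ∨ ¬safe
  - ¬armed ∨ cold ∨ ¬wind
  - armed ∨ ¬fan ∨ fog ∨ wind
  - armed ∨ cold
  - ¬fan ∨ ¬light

Unit clause (fog) forces fog = True.
In (¬fog ∨ ¬safe) only ¬safe is left, so safe = False.
In (cold ∨ safe) only cold is left, so cold = True.
In (fan ∨ ¬fog) only fan is left, so fan = True.
In (¬fan ∨ ¬light) only ¬light is left, so light = False.
Set armed = True.
Set cache = False.
Set wind = True.
All clauses satisfied.

fog = True, cold = True, armed = True, light = False, safe = False, cache = False, fan = True, wind = True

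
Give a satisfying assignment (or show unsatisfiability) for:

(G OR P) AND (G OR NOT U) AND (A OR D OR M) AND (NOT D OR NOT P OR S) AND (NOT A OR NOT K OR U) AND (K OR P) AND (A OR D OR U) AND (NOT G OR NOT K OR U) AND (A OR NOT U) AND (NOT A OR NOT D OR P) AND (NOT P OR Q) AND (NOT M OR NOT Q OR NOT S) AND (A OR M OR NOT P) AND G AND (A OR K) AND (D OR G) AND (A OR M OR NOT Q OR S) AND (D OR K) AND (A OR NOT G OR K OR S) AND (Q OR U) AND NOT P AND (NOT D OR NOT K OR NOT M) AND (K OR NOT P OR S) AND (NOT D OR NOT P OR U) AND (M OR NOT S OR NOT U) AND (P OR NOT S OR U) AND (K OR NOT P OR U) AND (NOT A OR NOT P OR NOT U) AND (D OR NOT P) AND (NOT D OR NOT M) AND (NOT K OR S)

Q: False; P: False; G: True; D: False; U: True; K: True; M: True; A: True; S: True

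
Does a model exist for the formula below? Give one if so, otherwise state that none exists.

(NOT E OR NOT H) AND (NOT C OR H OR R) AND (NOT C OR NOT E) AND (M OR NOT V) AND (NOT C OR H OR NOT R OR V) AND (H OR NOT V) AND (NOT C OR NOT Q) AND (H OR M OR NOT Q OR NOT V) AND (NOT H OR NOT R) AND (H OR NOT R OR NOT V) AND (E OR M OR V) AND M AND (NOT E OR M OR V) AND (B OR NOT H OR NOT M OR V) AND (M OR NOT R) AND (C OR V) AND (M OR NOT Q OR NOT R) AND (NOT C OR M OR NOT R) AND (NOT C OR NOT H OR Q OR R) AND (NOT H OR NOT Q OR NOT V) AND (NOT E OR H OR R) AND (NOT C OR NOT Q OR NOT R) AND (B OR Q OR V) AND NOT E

V: True, Q: False, C: False, R: False, M: True, E: False, H: True, B: True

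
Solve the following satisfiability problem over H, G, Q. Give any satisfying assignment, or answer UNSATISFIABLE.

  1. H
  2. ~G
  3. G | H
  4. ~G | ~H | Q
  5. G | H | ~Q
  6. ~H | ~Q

H = True, G = False, Q = False

Unit clause (H) forces H = True.
Unit clause (~G) forces G = False.
In (~H | ~Q) only ~Q is left, so Q = False.
All clauses satisfied.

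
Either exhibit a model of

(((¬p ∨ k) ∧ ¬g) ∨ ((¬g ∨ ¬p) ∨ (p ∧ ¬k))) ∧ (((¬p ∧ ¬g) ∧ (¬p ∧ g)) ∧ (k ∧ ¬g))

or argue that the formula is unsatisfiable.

The formula is unsatisfiable.

Case g = True: the conjunct ¬g is False.
Case g = False: the conjunct g is False.
Both cases fail — unsatisfiable.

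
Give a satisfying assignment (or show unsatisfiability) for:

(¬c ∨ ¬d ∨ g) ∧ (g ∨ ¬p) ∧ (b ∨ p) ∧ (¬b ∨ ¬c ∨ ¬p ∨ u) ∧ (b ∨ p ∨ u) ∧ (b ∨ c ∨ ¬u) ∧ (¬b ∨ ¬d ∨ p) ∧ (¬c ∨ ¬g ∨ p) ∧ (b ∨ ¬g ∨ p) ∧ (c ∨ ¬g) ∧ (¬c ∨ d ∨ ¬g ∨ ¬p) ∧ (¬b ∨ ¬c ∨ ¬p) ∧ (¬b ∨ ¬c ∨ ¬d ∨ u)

Set c = True.
Set p = True.
  then (g ∨ ¬p) forces g = True.
  then (¬c ∨ d ∨ ¬g ∨ ¬p) forces d = True.
  then (¬b ∨ ¬c ∨ ¬p) forces b = False.
Set u = True.
All clauses satisfied.

c = True, p = True, b = False, d = True, g = True, u = True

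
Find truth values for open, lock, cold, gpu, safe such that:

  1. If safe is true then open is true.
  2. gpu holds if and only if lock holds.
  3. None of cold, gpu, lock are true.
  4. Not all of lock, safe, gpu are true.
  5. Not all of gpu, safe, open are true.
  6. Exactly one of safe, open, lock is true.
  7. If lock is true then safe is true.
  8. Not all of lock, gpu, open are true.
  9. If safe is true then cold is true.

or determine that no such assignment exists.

open = True; lock = False; cold = False; gpu = False; safe = False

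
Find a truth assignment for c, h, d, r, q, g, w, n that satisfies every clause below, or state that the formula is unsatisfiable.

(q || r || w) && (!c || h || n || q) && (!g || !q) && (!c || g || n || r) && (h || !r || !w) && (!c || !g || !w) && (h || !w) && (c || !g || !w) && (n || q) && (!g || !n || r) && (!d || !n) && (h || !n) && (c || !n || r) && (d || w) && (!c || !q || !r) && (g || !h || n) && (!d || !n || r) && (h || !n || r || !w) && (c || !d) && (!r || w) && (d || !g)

Set c = True.
Set h = True.
Set d = False.
  then (d || w) forces w = True.
  then (d || !g) forces g = False.
  then (g || !h || n) forces n = True.
Set r = True.
  then (!c || !q || !r) forces q = False.
All clauses satisfied.

c = True; h = True; d = False; r = True; q = False; g = False; w = True; n = True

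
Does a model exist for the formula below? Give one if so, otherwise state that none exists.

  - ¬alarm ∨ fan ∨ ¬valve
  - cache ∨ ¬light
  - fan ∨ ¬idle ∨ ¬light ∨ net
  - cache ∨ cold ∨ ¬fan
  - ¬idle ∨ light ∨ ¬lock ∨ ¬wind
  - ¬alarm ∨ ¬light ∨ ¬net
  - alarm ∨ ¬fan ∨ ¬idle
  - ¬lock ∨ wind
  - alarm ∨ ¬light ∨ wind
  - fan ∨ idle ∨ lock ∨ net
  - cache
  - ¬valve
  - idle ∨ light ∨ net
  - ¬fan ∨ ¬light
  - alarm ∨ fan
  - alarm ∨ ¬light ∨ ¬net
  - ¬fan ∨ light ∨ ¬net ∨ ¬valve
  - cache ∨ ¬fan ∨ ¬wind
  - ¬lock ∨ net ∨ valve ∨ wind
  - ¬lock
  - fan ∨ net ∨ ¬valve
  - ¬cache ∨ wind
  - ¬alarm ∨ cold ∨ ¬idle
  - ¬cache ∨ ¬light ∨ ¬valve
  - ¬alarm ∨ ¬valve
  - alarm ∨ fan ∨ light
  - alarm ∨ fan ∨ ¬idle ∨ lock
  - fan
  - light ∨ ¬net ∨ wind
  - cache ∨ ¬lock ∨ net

cache: True; lock: False; light: False; idle: False; alarm: True; cold: True; fan: True; net: True; wind: True; valve: False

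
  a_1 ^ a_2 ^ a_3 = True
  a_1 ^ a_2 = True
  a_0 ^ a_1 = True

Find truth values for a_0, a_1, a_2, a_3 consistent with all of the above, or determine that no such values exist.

a_0: True; a_1: False; a_2: True; a_3: False

a_1 ^ a_2 ^ a_3 = F ^ T ^ F = True ✓
a_1 ^ a_2 = F ^ T = True ✓
a_0 ^ a_1 = T ^ F = True ✓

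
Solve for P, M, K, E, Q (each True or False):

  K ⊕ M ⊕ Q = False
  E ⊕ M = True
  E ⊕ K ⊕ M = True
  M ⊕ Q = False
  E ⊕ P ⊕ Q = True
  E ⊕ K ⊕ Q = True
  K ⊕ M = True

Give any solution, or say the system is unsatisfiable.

P = False, M = True, K = False, E = False, Q = True

K ⊕ M ⊕ Q = F ⊕ T ⊕ T = False ✓
E ⊕ M = F ⊕ T = True ✓
E ⊕ K ⊕ M = F ⊕ F ⊕ T = True ✓
M ⊕ Q = T ⊕ T = False ✓
E ⊕ P ⊕ Q = F ⊕ F ⊕ T = True ✓
E ⊕ K ⊕ Q = F ⊕ F ⊕ T = True ✓
K ⊕ M = F ⊕ T = True ✓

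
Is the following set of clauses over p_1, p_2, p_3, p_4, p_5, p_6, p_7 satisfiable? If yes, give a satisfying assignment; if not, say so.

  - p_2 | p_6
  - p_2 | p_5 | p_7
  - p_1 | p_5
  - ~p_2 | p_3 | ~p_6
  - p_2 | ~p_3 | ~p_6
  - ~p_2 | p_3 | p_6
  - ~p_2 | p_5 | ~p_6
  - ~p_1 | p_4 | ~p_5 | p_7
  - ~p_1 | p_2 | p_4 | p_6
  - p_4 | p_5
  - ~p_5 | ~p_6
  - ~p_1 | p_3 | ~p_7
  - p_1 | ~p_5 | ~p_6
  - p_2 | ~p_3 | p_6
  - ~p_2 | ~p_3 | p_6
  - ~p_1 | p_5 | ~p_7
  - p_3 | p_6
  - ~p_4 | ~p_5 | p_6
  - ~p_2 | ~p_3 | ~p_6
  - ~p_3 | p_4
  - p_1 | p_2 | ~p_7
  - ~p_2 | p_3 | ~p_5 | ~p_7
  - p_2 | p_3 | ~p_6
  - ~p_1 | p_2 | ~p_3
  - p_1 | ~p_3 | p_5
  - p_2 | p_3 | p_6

The formula is unsatisfiable.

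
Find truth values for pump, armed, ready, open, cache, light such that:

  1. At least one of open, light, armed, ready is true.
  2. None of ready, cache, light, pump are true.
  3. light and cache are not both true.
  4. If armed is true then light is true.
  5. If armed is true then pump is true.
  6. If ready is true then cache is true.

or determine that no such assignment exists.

pump = False, armed = False, ready = False, open = True, cache = False, light = False

  (1) {open, light, armed, ready}: 1 true — at least one ✓
  (2) {ready, cache, light, pump}: 0 true — none ✓
  (3) light=F, cache=F — not both ✓
  (4) armed=F ⇒ light: vacuous ✓
  (5) armed=F ⇒ pump: vacuous ✓
  (6) ready=F ⇒ cache: vacuous ✓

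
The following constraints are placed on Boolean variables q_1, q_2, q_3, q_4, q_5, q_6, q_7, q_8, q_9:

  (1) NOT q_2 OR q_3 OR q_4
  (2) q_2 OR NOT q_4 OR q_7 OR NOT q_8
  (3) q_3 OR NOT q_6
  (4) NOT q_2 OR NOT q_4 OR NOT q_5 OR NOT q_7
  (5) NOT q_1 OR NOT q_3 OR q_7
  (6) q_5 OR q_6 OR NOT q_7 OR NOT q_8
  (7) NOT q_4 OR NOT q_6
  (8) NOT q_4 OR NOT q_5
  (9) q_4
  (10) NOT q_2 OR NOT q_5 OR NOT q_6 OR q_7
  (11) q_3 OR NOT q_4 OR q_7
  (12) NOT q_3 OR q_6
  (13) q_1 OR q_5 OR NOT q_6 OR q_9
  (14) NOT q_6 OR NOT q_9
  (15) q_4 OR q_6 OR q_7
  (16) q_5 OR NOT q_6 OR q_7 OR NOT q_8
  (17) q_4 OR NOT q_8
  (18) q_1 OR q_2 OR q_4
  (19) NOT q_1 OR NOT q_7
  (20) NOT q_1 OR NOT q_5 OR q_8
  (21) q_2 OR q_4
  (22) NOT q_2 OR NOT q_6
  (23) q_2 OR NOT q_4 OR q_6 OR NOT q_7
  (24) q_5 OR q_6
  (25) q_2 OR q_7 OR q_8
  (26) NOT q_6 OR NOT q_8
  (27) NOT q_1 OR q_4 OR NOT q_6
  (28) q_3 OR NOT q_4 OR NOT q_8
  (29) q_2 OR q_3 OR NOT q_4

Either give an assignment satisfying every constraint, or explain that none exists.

Unsatisfiable

Case q_4 = True:
  (NOT q_4 OR NOT q_6) forces q_6 = False.
  (NOT q_4 OR NOT q_5) forces q_5 = False.
  Clause (q_5 OR q_6) is falsified — contradiction.
Case q_4 = False:
  Clause (q_4) is falsified — contradiction.
Both cases fail, so the formula is unsatisfiable.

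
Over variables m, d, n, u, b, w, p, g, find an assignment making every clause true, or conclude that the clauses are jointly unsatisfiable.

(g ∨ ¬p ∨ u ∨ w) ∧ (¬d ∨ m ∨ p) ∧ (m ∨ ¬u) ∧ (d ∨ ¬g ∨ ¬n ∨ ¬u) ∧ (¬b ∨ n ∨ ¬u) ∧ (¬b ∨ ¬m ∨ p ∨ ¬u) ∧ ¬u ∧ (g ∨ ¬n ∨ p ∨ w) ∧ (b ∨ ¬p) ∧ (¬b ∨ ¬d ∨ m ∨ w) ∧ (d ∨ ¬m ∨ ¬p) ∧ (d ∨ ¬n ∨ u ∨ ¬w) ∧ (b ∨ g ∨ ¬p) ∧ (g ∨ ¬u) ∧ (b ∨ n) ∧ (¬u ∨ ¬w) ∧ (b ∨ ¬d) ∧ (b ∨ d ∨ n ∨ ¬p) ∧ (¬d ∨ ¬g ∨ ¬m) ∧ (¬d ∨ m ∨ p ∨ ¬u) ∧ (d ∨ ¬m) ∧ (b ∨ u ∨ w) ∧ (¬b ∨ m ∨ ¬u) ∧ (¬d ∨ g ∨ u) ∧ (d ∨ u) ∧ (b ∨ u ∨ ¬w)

m = False; d = True; n = False; u = False; b = True; w = True; p = True; g = True

Unit clause (¬u) forces u = False.
In (d ∨ u) only d is left, so d = True.
In (b ∨ ¬d) only b is left, so b = True.
In (¬d ∨ g ∨ u) only g is left, so g = True.
In (¬d ∨ ¬g ∨ ¬m) only ¬m is left, so m = False.
In (¬d ∨ m ∨ p) only p is left, so p = True.
In (¬b ∨ ¬d ∨ m ∨ w) only w is left, so w = True.
Set n = False.
All clauses satisfied.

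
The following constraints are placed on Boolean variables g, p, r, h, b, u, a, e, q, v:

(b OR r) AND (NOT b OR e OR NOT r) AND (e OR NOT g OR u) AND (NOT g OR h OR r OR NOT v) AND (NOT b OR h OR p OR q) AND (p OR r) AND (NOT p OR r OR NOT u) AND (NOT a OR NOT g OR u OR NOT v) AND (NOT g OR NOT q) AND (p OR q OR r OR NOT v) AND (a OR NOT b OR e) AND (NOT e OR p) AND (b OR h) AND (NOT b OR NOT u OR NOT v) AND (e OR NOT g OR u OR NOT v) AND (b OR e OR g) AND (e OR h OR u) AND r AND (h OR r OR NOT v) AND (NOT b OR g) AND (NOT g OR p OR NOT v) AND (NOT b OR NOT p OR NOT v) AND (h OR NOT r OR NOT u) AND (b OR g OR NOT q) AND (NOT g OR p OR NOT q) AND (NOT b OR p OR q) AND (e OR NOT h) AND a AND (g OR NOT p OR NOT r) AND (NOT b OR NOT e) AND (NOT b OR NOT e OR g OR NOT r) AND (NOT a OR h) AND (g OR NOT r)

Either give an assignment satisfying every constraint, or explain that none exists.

g = True, p = True, r = True, h = True, b = False, u = True, a = True, e = True, q = False, v = False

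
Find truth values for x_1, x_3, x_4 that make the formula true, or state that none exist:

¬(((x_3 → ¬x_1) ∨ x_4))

x_1: True; x_3: True; x_4: False

  ¬(((x_3 → ¬x_1) ∨ x_4)) = True
    (x_3 → ¬x_1) ∨ x_4 = False
      x_3 → ¬x_1 = False
        ¬x_1 = False
The formula evaluates to True.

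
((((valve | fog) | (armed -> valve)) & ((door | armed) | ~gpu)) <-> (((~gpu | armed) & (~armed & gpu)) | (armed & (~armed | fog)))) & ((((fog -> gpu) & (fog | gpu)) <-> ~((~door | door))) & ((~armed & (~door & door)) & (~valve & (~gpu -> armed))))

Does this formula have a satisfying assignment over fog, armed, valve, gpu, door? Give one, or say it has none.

Case door = True: the conjunct ~door is False.
Case door = False: the conjunct door is False.
Both cases fail — unsatisfiable.

Unsatisfiable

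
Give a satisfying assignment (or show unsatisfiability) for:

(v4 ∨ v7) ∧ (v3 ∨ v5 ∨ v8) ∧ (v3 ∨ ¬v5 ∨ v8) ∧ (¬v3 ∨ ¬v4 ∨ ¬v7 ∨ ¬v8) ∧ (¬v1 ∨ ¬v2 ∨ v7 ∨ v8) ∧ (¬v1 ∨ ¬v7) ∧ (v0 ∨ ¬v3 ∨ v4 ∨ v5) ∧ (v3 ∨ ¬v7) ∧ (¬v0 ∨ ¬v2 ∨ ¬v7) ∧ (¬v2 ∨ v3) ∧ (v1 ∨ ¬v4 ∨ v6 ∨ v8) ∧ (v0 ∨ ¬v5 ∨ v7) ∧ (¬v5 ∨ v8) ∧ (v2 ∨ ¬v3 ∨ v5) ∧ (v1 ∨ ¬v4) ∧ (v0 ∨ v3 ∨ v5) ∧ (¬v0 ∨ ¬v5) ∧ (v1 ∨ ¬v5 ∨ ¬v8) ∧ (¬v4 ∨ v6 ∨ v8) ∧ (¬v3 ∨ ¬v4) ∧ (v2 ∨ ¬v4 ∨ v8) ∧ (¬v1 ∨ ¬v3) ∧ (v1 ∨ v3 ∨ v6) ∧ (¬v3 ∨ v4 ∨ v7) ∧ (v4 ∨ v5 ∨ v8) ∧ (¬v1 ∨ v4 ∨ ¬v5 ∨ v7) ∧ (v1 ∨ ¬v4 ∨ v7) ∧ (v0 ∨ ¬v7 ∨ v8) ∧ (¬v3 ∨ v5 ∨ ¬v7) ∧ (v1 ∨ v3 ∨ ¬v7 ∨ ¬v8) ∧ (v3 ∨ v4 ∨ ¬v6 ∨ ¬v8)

v0 = True; v1 = True; v2 = False; v3 = False; v4 = True; v5 = False; v6 = True; v7 = False; v8 = True

Set v0 = True.
  then (¬v0 ∨ ¬v5) forces v5 = False.
Try v1 = False:
  (v1 ∨ ¬v4) forces v4 = False.
  (v4 ∨ v7) forces v7 = True.
  (v3 ∨ ¬v7) forces v3 = True.
  clause (¬v3 ∨ v5 ∨ ¬v7) is falsified — backtrack.
So v1 = True.
  then (¬v1 ∨ ¬v7) forces v7 = False.
  then (¬v1 ∨ ¬v3) forces v3 = False.
  then (v4 ∨ v7) forces v4 = True.
  then (v3 ∨ v5 ∨ v8) forces v8 = True.
  then (¬v2 ∨ v3) forces v2 = False.
Set v6 = True.
All clauses satisfied.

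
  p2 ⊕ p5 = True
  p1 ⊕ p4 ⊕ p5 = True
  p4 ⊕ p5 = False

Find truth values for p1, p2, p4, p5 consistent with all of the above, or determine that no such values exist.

p1 = True, p2 = False, p4 = True, p5 = True

p2 ⊕ p5 = F ⊕ T = True ✓
p1 ⊕ p4 ⊕ p5 = T ⊕ T ⊕ T = True ✓
p4 ⊕ p5 = T ⊕ T = False ✓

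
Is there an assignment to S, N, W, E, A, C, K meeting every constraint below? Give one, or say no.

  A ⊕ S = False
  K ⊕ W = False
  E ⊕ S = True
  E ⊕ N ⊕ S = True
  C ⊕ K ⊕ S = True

S = True, N = False, W = False, E = False, A = True, C = False, K = False

A ⊕ S = T ⊕ T = False ✓
K ⊕ W = F ⊕ F = False ✓
E ⊕ S = F ⊕ T = True ✓
E ⊕ N ⊕ S = F ⊕ F ⊕ T = True ✓
C ⊕ K ⊕ S = F ⊕ F ⊕ T = True ✓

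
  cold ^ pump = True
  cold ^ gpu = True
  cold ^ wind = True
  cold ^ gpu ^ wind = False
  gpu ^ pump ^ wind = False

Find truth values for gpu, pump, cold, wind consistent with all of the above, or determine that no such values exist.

Adding constraints 1, 4, 5 mod 2: every variable appears an even number of times on the left, so the left side is 0.
But the right sides sum to 1 (mod 2). 0 ≠ 1 — the system is inconsistent.

Unsatisfiable — no assignment works.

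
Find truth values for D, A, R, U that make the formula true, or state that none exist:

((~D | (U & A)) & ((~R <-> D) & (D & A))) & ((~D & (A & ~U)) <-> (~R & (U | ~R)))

Case D = True: the formula simplifies to ((U & A) & (~R & A)) & ~((~R & (U | ~R))).
  R = True: the conjunct ~R is False.
  R = False: the conjunct ~((~R & (U | ~R))) becomes ~((True & True)) = False.
Case D = False: the conjunct D is False.
Both cases fail — unsatisfiable.

UNSATISFIABLE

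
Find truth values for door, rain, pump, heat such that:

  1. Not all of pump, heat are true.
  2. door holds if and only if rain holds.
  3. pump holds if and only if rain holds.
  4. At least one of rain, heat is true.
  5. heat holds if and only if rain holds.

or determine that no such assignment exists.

Case heat = True:
  (1) with heat=T forces pump = False.
  (3) with pump=F forces rain = False.
  Constraint (5) is violated (heat=T, rain=F) — contradiction.
Case heat = False:
  (4) with heat=F forces rain = True.
  Constraint (5) is violated (heat=F, rain=T) — contradiction.
Both cases fail — unsatisfiable.

No satisfying assignment exists.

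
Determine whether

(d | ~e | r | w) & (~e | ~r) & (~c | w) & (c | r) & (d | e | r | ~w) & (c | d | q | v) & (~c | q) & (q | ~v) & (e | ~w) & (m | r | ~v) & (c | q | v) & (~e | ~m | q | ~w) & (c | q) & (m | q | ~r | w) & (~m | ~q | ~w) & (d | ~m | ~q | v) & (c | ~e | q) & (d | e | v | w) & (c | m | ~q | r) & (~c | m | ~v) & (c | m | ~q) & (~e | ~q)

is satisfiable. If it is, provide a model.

w = False, m = True, q = True, r = True, c = False, v = True, d = True, e = False

Try w = True:
  (e | ~w) forces e = True.
  (~e | ~r) forces r = False.
  (c | r) forces c = True.
  (~c | q) forces q = True.
  clause (~e | ~q) is falsified — backtrack.
So w = False.
  then (~c | w) forces c = False.
  then (c | r) forces r = True.
  then (c | q) forces q = True.
  then (c | m | ~q) forces m = True.
  then (~e | ~q) forces e = False.
Set v = True.
Set d = True.
All clauses satisfied.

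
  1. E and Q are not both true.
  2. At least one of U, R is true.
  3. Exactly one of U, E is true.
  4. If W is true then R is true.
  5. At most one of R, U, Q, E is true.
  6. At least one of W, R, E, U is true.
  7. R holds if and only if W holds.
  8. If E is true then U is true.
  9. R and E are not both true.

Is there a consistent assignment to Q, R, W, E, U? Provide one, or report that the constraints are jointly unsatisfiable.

Q = False, R = False, W = False, E = False, U = True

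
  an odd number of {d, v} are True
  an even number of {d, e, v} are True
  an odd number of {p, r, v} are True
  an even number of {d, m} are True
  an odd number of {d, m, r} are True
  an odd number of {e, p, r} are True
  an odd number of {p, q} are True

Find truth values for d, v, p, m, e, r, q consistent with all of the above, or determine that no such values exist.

d = False, v = True, p = True, m = False, e = True, r = True, q = False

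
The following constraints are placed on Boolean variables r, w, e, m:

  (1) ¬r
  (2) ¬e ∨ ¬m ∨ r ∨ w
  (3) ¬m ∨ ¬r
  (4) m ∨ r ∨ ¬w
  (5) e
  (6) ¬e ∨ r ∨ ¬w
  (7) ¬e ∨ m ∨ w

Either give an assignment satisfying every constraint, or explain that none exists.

The formula is unsatisfiable.

Case r = True:
  Clause (¬r) is falsified — contradiction.
Case r = False:
  (e) forces e = True.
  (¬e ∨ r ∨ ¬w) forces w = False.
  (¬e ∨ ¬m ∨ r ∨ w) forces m = False.
  Clause (¬e ∨ m ∨ w) is falsified — contradiction.
Both cases fail, so the formula is unsatisfiable.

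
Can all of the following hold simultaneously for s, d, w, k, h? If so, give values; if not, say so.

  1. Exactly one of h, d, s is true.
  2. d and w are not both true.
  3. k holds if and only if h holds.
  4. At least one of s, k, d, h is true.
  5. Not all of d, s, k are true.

s: False, d: True, w: False, k: False, h: False

  (1) {h, d, s}: 1 true — exactly one ✓
  (2) d=T, w=F — not both ✓
  (3) k=F, h=F — same ✓
  (4) {s, k, d, h}: 1 true — at least one ✓
  (5) {d, s, k}: 1/3 true — not all ✓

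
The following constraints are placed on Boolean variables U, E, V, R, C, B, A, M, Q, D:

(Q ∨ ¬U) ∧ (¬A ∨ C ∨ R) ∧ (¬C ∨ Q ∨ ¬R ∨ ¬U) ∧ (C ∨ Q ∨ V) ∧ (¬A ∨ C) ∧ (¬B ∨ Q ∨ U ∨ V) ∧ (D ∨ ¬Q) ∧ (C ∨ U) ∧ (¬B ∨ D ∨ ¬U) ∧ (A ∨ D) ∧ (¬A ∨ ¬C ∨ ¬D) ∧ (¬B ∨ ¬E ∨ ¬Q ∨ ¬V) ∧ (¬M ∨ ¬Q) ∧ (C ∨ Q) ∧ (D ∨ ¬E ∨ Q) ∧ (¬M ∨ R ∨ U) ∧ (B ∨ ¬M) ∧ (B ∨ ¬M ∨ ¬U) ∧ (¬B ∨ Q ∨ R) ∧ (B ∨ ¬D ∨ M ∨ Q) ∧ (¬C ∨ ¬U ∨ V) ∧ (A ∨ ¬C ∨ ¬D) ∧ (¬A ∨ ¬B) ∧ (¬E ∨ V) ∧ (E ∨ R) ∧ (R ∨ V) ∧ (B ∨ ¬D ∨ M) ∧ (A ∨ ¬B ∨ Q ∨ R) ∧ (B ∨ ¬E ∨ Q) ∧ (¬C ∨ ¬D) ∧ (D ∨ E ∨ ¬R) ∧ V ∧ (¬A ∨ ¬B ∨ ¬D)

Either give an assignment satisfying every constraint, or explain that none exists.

Unit clause (V) forces V = True.
Set U = True.
  then (Q ∨ ¬U) forces Q = True.
  then (D ∨ ¬Q) forces D = True.
  then (¬M ∨ ¬Q) forces M = False.
  then (B ∨ ¬D ∨ M) forces B = True.
  then (¬C ∨ ¬D) forces C = False.
  then (¬A ∨ ¬B ∨ ¬D) forces A = False.
  then (¬B ∨ ¬E ∨ ¬Q ∨ ¬V) forces E = False.
  then (E ∨ R) forces R = True.
All clauses satisfied.

U = True; E = False; V = True; R = True; C = False; B = True; A = False; M = False; Q = True; D = True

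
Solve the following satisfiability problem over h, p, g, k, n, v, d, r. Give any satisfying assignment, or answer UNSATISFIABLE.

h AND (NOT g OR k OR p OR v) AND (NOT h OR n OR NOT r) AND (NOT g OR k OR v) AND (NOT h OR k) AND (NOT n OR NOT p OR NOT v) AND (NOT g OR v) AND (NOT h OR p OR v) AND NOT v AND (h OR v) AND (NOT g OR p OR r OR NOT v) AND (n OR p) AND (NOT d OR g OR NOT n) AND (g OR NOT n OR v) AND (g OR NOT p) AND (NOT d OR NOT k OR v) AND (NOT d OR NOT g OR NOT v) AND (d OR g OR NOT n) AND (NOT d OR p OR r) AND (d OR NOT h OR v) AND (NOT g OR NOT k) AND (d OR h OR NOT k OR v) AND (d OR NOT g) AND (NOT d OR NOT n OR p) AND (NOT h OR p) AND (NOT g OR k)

The formula is unsatisfiable.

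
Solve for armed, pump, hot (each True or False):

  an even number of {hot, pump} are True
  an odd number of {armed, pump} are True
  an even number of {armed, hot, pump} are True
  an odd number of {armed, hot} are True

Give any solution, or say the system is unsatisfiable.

armed = False, pump = True, hot = True

{hot, pump}: 2 true → even ✓
{armed, pump}: 1 true → odd ✓
{armed, hot, pump}: 2 true → even ✓
{armed, hot}: 1 true → odd ✓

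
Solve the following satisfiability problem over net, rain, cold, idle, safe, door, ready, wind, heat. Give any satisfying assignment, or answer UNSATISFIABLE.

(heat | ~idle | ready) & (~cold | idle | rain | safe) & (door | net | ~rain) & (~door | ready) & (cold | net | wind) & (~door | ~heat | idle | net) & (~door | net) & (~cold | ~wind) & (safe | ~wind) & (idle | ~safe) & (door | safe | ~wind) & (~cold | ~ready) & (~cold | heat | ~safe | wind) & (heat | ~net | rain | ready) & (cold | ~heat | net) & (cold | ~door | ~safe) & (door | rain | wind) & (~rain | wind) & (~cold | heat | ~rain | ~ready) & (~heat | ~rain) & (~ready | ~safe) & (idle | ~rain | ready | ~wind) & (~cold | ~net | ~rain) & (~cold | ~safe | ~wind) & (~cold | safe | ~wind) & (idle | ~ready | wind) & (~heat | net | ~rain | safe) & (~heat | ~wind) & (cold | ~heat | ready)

Set net = True.
Set rain = False.
Try cold = True:
  (~cold | ~wind) forces wind = False.
  (~cold | ~ready) forces ready = False.
  (~door | ready) forces door = False.
  clause (door | rain | wind) is falsified — backtrack.
So cold = False.
Set idle = True.
Set safe = False.
  then (safe | ~wind) forces wind = False.
  then (door | rain | wind) forces door = True.
  then (~door | ready) forces ready = True.
Set heat = False.
All clauses satisfied.

net=T, rain=F, cold=F, idle=T, safe=F, door=T, ready=T, wind=F, heat=F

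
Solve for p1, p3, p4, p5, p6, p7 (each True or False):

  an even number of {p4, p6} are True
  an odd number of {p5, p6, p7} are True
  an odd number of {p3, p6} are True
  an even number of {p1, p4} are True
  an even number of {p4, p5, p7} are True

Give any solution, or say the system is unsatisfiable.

Adding constraints 1, 2, 5 mod 2: every variable appears an even number of times on the left, so the left side is 0.
But the right sides sum to 1 (mod 2). 0 ≠ 1 — the system is inconsistent.

Unsatisfiable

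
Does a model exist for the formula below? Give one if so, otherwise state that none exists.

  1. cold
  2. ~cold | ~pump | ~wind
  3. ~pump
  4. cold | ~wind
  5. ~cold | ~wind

wind=F, cold=T, pump=F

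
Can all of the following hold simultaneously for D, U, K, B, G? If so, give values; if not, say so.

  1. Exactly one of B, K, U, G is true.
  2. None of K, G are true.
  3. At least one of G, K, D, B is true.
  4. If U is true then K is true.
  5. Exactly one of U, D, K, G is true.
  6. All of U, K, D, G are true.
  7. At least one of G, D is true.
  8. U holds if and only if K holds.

Unsatisfiable — no assignment works.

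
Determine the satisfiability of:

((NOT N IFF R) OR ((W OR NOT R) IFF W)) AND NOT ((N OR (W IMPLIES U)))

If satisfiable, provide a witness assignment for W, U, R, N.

W=T, U=F, R=F, N=F

  (NOT N IFF R) OR ((W OR NOT R) IFF W) = True
    NOT N IFF R = False
      NOT N = True
    (W OR NOT R) IFF W = True
      W OR NOT R = True
        NOT R = True
  NOT ((N OR (W IMPLIES U))) = True
    N OR (W IMPLIES U) = False
      W IMPLIES U = False
Both conjuncts True, so the formula holds.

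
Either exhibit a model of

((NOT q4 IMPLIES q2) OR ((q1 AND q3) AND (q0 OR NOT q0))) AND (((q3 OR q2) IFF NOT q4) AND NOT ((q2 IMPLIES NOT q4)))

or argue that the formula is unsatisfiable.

Case q2 = True: the formula simplifies to NOT q4 AND NOT (NOT q4).
  q4 = True: the conjunct NOT q4 is False.
  q4 = False: the conjunct NOT (NOT q4) becomes NOT (NOT False) = False.
Case q2 = False: the conjunct NOT ((q2 IMPLIES NOT q4)) becomes NOT ((False IMPLIES NOT q4)) = False.
Both cases fail — unsatisfiable.

Unsatisfiable — no assignment works.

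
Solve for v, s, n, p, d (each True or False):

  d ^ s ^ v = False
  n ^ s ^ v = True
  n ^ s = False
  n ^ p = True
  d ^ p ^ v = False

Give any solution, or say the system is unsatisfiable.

The formula is unsatisfiable.

Adding constraints 1, 3, 4, 5 mod 2: every variable appears an even number of times on the left, so the left side is 0.
But the right sides sum to 1 (mod 2). 0 ≠ 1 — the system is inconsistent.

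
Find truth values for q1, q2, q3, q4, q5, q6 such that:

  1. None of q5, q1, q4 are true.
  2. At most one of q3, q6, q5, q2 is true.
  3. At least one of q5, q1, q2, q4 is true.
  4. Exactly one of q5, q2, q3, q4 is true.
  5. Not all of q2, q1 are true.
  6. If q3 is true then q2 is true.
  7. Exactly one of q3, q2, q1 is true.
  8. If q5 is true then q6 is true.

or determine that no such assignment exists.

q1=F, q2=T, q3=F, q4=F, q5=F, q6=F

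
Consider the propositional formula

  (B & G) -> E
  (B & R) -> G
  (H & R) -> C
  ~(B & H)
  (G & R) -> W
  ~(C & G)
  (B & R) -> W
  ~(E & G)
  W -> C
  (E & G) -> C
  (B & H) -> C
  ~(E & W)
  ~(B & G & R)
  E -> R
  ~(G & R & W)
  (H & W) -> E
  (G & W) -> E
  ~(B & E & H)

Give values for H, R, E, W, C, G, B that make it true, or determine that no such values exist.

Set H = False.
Set R = False.
  then (~E | R) forces E = False.
Set W = True.
  then (E | ~G | ~W) forces G = False.
  then (C | ~W) forces C = True.
Set B = True.
All clauses satisfied.

H=F, R=F, E=F, W=T, C=T, G=F, B=T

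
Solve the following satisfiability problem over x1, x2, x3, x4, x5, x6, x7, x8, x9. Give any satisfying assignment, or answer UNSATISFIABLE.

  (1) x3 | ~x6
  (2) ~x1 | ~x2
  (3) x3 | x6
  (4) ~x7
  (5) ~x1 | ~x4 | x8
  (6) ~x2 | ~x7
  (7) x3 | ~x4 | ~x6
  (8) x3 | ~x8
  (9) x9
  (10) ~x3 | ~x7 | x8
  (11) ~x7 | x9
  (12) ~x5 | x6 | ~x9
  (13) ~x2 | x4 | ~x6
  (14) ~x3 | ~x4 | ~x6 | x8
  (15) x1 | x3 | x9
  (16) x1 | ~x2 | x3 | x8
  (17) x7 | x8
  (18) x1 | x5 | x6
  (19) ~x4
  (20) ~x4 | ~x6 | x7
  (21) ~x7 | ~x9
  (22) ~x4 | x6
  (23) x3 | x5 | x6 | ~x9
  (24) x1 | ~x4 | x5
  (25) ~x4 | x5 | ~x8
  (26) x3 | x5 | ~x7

x1=T, x2=F, x3=T, x4=F, x5=F, x6=T, x7=F, x8=T, x9=T

Unit clause (~x7) forces x7 = False.
Unit clause (x9) forces x9 = True.
In (x7 | x8) only x8 is left, so x8 = True.
Unit clause (~x4) forces x4 = False.
In (x3 | ~x8) only x3 is left, so x3 = True.
Set x1 = True.
  then (~x1 | ~x2) forces x2 = False.
Set x5 = False.
Set x6 = True.
All clauses satisfied.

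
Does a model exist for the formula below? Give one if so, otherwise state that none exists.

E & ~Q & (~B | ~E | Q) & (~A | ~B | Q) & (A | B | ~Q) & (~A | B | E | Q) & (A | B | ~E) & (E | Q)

Unit clause (E) forces E = True.
Unit clause (~Q) forces Q = False.
In (~B | ~E | Q) only ~B is left, so B = False.
In (A | B | ~E) only A is left, so A = True.
All clauses satisfied.

Q: False; A: True; E: True; B: False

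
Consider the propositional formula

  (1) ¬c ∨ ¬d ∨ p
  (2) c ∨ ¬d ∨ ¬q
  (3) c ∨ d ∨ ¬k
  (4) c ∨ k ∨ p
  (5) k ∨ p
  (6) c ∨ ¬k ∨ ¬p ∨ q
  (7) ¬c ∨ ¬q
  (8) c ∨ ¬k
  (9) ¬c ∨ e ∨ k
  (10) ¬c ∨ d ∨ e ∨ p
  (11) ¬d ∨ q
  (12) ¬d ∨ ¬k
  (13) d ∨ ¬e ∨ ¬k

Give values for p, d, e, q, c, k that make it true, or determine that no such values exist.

Set p = True.
Set d = False.
Set e = False.
Set q = False.
Set c = True.
  then (¬c ∨ e ∨ k) forces k = True.
All clauses satisfied.

p=T, d=F, e=F, q=F, c=T, k=T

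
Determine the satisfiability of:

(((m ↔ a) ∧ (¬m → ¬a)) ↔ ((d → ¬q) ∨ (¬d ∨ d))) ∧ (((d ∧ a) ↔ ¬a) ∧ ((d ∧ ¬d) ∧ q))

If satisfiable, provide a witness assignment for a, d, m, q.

UNSATISFIABLE

Case d = True: the conjunct ¬d is False.
Case d = False: the conjunct d is False.
Both cases fail — unsatisfiable.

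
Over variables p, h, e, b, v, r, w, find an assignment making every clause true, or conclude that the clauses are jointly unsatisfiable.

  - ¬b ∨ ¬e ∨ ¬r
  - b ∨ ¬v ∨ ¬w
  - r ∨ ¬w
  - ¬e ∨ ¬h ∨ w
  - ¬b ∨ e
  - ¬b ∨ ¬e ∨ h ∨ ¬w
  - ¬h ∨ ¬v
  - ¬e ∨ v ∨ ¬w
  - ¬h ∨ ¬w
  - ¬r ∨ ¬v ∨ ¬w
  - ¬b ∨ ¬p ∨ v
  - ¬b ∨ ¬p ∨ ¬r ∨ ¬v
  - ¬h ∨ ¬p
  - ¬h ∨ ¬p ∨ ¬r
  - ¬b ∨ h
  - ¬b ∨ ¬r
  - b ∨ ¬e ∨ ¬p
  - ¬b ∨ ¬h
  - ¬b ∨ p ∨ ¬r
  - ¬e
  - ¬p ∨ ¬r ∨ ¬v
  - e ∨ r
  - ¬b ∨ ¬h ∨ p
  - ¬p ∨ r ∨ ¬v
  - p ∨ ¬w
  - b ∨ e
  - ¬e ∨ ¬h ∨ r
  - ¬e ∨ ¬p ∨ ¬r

Unsatisfiable

Case e = True:
  Clause (¬e) is falsified — contradiction.
Case e = False:
  (¬b ∨ e) forces b = False.
  Clause (b ∨ e) is falsified — contradiction.
Both cases fail, so the formula is unsatisfiable.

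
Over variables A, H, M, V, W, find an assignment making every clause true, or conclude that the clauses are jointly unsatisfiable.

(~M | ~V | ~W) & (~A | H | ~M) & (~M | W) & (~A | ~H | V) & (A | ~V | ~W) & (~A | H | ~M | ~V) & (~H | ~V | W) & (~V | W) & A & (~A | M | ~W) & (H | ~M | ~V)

Unit clause (A) forces A = True.
Try H = True:
  (~A | ~H | V) forces V = True.
  (~H | ~V | W) forces W = True.
  (~M | ~V | ~W) forces M = False.
  clause (~A | M | ~W) is falsified — backtrack.
So H = False.
  then (~A | H | ~M) forces M = False.
  then (~A | M | ~W) forces W = False.
  then (~V | W) forces V = False.
All clauses satisfied.

A = True; H = False; M = False; V = False; W = False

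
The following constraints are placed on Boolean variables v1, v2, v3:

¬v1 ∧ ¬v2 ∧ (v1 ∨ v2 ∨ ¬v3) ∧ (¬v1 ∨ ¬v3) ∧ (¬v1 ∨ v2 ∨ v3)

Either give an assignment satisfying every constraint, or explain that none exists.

v1 = False; v2 = False; v3 = False

Unit clause (¬v1) forces v1 = False.
Unit clause (¬v2) forces v2 = False.
In (v1 ∨ v2 ∨ ¬v3) only ¬v3 is left, so v3 = False.
Check each clause:
  (¬v1): ¬v1 holds.
  (¬v2): ¬v2 holds.
  (v1 ∨ v2 ∨ ¬v3): ¬v3 holds.
  (¬v1 ∨ ¬v3): ¬v1 holds.
  (¬v1 ∨ v2 ∨ v3): ¬v1 holds.
All clauses satisfied.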